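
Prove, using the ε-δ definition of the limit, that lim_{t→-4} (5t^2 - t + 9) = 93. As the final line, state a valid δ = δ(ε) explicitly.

Suppose ε > 0. We want δ > 0 such that 0 < |t + 4| < δ implies |(5t^2 - t + 9) − 93| < ε.
(5t^2 - t + 9) − 93 = 5t^2 - t - 84 = (t + 4)(5t - 21).
So |(5t^2 - t + 9) − 93| = |t + 4|·|5t - 21|.
Require δ ≤ 1. Then |t + 4| < 1 gives |t| < 5, and by the triangle inequality |5t - 21| ≤ 5·5 + 21 = 46.
Hence |(5t^2 - t + 9) − 93| ≤ 46|t + 4| < ε provided |t + 4| < ε/46.
Choosing δ = min(1, ε/46) ensures both conditions, hence |(5t^2 - t + 9) − 93| < ε.

δ = min(1, ε/46)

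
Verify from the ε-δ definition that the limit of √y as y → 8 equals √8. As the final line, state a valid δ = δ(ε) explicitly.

δ = min(8, √8·ε)

Suppose ε > 0. We want δ > 0 such that 0 < |y − 8| < δ implies |√y − √8| < ε.
Rationalise: √y − √8 = (y − 8)/(√y + √8), so |√y − √8| = |y − 8|/(√y + √8).
Restrict δ ≤ 8 so that |y − 8| < 8 forces y > 0, and then √y + √8 > √8.
Hence |√y − √8| < |y − 8|/√8, which is < ε once |y − 8| < √8·ε.
Take δ = min(8, √8·ε). If 0 < |y − 8| < δ then y > 0 and |√y − √8| < |y − 8|/√8 < ε.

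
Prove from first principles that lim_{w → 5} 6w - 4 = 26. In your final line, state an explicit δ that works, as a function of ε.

δ = ε/6

Suppose ε > 0. We need δ > 0 so that 0 < |w − 5| < δ implies |(6w - 4) − 26| < ε.
|(6w - 4) − 26| = |6w - 30| = 6|w − 5|.
Thus it suffices that |w − 5| < ε/6.
Take δ = ε/6. If 0 < |w − 5| < δ then |(6w - 4) − 26| = 6|w − 5| < 6·(ε/6) = ε.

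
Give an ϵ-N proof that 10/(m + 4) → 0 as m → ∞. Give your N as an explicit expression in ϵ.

Let ϵ > 0. For m ≥ 1, |10/(m + 4) − 0| = 10/(m + 4) ≤ 10/m.
We need 10/m < ϵ, i.e. m > 10/ϵ.
Take N = 10/ϵ. If m > N then |10/(m + 4)| ≤ 10/m < ϵ.

N = 10/ϵ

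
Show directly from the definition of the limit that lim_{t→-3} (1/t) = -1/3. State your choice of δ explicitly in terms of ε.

δ = min(3/2, (9/2)ε)

Fix ε > 0. We seek δ > 0 such that 0 < |t + 3| < δ implies |1/t + 1/3| < ε.
|1/t + 1/3| = |-3 − t|/(3·|t|) = |t + 3|/(3|t|).
Require δ ≤ 3/2 so that |t| > 3 − 3/2 = 3/2, hence 3|t| > 9/2.
Then |1/t + 1/3| < |t + 3|/(9/2), which is < ε when |t + 3| < (9/2)ε.
Take δ = min(3/2, (9/2)ε). Then 0 < |t + 3| < δ gives both |t + 3| < 3/2 and |t + 3| < (9/2)ε, so |1/t + 1/3| < ε.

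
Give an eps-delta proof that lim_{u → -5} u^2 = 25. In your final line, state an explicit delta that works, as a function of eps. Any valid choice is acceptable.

delta = min(1, eps/11)

Let eps > 0. We seek delta > 0 with 0 < |u + 5| < delta ⇒ |u^2 − 25| < eps.
Factor: u^2 − 25 = (u + 5)(u - 5), so |u^2 − 25| = |u + 5|·|u - 5|.
Restrict delta ≤ 1. Then |u + 5| < 1 gives |u| < 6, so by the triangle inequality |u - 5| ≤ 6 + 5 = 11.
Hence |u^2 − 25| ≤ 11|u + 5|, which is < eps once |u + 5| < eps/11.
Take delta = min(1, eps/11). If 0 < |u + 5| < delta then both bounds hold and |u^2 − 25| ≤ 11|u + 5| < 11·(eps/11) = eps.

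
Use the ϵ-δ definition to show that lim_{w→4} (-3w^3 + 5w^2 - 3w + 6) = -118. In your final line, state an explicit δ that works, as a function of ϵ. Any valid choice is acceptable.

Suppose ϵ > 0. We want δ > 0 such that 0 < |w − 4| < δ implies |(-3w^3 + 5w^2 - 3w + 6) + 118| < ϵ.
(-3w^3 + 5w^2 - 3w + 6) + 118 = -3w^3 + 5w^2 - 3w + 124 = (w − 4)(-3w^2 - 7w - 31).
So |(-3w^3 + 5w^2 - 3w + 6) + 118| = |w − 4|·|-3w^2 - 7w - 31|.
Assume first that |w − 4| < 1, so |w| < 5. Then |-3w^2 - 7w - 31| ≤ 3·5^2 + 7·5 + 31 = 141.
Hence |(-3w^3 + 5w^2 - 3w + 6) + 118| ≤ 141|w − 4| < ϵ provided |w − 4| < ϵ/141.
Take δ = min(1, ϵ/141). Then 0 < |w − 4| < δ gives both |w − 4| < 1 and |w − 4| < ϵ/141, so |(-3w^3 + 5w^2 - 3w + 6) + 118| < ϵ.

δ = min(1, ϵ/141)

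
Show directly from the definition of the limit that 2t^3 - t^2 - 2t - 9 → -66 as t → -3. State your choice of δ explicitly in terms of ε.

δ = min(2, ε/104)

Suppose ε > 0. We want δ > 0 such that 0 < |t + 3| < δ implies |(2t^3 - t^2 - 2t - 9) + 66| < ε.
(2t^3 - t^2 - 2t - 9) + 66 = 2t^3 - t^2 - 2t + 57 = (t + 3)(2t^2 - 7t + 19).
So |(2t^3 - t^2 - 2t - 9) + 66| = |t + 3|·|2t^2 - 7t + 19|.
Assume first that |t + 3| < 2, so |t| < 5. Then |2t^2 - 7t + 19| ≤ 2·5^2 + 7·5 + 19 = 104.
Hence |(2t^3 - t^2 - 2t - 9) + 66| ≤ 104|t + 3| < ε provided |t + 3| < ε/104.
Choosing δ = min(2, ε/104) ensures both conditions, hence |(2t^3 - t^2 - 2t - 9) + 66| < ε.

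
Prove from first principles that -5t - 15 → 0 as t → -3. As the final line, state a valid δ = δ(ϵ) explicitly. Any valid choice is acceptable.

Let ϵ > 0. We need δ > 0 so that 0 < |t + 3| < δ implies |(-5t - 15)| < ϵ.
Since (-5t - 15) = -5(t + 3), we have |(-5t - 15)| = 5|t + 3|.
Thus it suffices that |t + 3| < ϵ/5.
Choosing δ = ϵ/5 gives |(-5t - 15)| = 5|t + 3| < ϵ whenever |t + 3| < δ.

δ = ϵ/5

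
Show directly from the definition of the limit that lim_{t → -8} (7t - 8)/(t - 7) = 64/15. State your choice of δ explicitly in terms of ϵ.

δ = min(15/2, (225/82)ϵ)

Suppose ϵ > 0. We want δ > 0 with 0 < |t + 8| < δ ⇒ |(7t - 8)/(t - 7) − (64/15)| < ϵ.
Combining over a common denominator, (7t - 8)/(t - 7) − (64/15) = [(7t - 8)·(-15) − (-64)·(t - 7)] / [(-15)·(t - 7)] = -41(t + 8) / ((-15)(t - 7)).
So |(7t - 8)/(t - 7) − (64/15)| = 41|t + 8| / (15·|t − 7|).
Restrict δ ≤ 15/2. Then |t + 8| < 15/2 gives |t − 7| = |(t + 8) + (-15)| ≥ 15 − 15/2 = 15/2.
Hence |(7t - 8)/(t - 7) − (64/15)| < 41|t + 8|/(15·(15/2)) = (82/225)|t + 8|, which is < ϵ once |t + 8| < (225/82)ϵ.
Take δ = min(15/2, (225/82)ϵ). Then 0 < |t + 8| < δ forces both bounds, so |(7t - 8)/(t - 7) − (64/15)| < ϵ.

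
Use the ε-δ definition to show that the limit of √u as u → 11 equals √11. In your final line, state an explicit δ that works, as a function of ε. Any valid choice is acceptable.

δ = min(11, √11·ε)

Fix ε > 0. We want δ > 0 such that 0 < |u − 11| < δ implies |√u − √11| < ε.
Rationalise: √u − √11 = (u − 11)/(√u + √11), so |√u − √11| = |u − 11|/(√u + √11).
Restrict δ ≤ 11 so that |u − 11| < 11 forces u > 0, and then √u + √11 > √11.
Hence |√u − √11| < |u − 11|/√11, which is < ε once |u − 11| < √11·ε.
Take δ = min(11, √11·ε). If 0 < |u − 11| < δ then u > 0 and |√u − √11| < |u − 11|/√11 < ε.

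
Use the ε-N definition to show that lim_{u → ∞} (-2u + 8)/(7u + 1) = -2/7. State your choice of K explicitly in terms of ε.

Fix ε > 0. We seek K > 0 such that u > K implies |(-2u + 8)/(7u + 1) + 2/7| < ε.
(-2u + 8)/(7u + 1) + 2/7 = (7(-2u + 8) − (-2)(7u + 1)) / (7(7u + 1)) = 58/(7(7u + 1)).
For u > 0 we have 7u + 1 > 7u, so |(-2u + 8)/(7u + 1) + 2/7| = 58/(7(7u + 1)) < 58/(7·7u) = (58/49)/u.
Thus |(-2u + 8)/(7u + 1) + 2/7| < ε whenever u > (58/49)/ε.
Take K = (58/49)/ε. If u > K then |(-2u + 8)/(7u + 1) + 2/7| < (58/49)/u < ε.

K = (58/49)/ε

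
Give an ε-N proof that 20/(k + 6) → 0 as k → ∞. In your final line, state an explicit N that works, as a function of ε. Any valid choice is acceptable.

Let ε > 0 be given. For k ≥ 1, |20/(k + 6) − 0| = 20/(k + 6) ≤ 20/k.
We need 20/k < ε, i.e. k > 20/ε.
Take N = 20/ε. If k > N then |20/(k + 6)| ≤ 20/k < ε.

N = 20/ε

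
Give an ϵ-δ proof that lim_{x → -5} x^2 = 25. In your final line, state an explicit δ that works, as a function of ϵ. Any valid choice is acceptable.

δ = min(2, ϵ/12)

Suppose ϵ > 0. We seek δ > 0 with 0 < |x + 5| < δ ⇒ |x^2 − 25| < ϵ.
Factor: x^2 − 25 = (x + 5)(x - 5), so |x^2 − 25| = |x + 5|·|x - 5|.
Impose δ ≤ 2 so that |x| < 7; then |x - 5| ≤ 12.
Hence |x^2 − 25| ≤ 12|x + 5|, which is < ϵ once |x + 5| < ϵ/12.
Take δ = min(2, ϵ/12). If 0 < |x + 5| < δ then both bounds hold and |x^2 − 25| ≤ 12|x + 5| < 12·(ϵ/12) = ϵ.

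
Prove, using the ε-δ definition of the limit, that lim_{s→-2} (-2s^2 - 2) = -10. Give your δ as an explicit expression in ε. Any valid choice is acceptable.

Let ε > 0 be given. We want δ > 0 such that 0 < |s + 2| < δ implies |(-2s^2 - 2) + 10| < ε.
(-2s^2 - 2) + 10 = -2s^2 + 8 = (s + 2)(-2s + 4).
So |(-2s^2 - 2) + 10| = |s + 2|·|-2s + 4|.
Assume first that |s + 2| < 2, so |s| < 4. Then |-2s + 4| ≤ 2·4 + 4 = 12.
Hence |(-2s^2 - 2) + 10| ≤ 12|s + 2| < ε provided |s + 2| < ε/12.
Take δ = min(2, ε/12). Then 0 < |s + 2| < δ gives both |s + 2| < 2 and |s + 2| < ε/12, so |(-2s^2 - 2) + 10| < ε.

δ = min(2, ε/12)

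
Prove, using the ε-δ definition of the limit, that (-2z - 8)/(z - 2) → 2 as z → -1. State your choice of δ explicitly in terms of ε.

δ = min(3/2, (3/8)ε)

Let ε > 0. We want δ > 0 with 0 < |z + 1| < δ ⇒ |(-2z - 8)/(z - 2) − 2| < ε.
Combining over a common denominator, (-2z - 8)/(z - 2) − 2 = [(-2z - 8)·(-3) − (-6)·(z - 2)] / [(-3)·(z - 2)] = 12(z + 1) / ((-3)(z - 2)).
So |(-2z - 8)/(z - 2) − 2| = 12|z + 1| / (3·|z − 2|).
Require δ ≤ 3/2, so |z − 2| ≥ |-3| − |z + 1| > 3 − 3/2 = 3/2.
Hence |(-2z - 8)/(z - 2) − 2| < 12|z + 1|/(3·(3/2)) = (8/3)|z + 1|, which is < ε once |z + 1| < (3/8)ε.
Take δ = min(3/2, (3/8)ε). Then 0 < |z + 1| < δ forces both bounds, so |(-2z - 8)/(z - 2) − 2| < ε.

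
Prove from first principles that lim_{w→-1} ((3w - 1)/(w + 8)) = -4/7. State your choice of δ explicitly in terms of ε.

δ = min(7/2, (49/50)ε)

Let ε > 0 be given. We want δ > 0 with 0 < |w + 1| < δ ⇒ |(3w - 1)/(w + 8) + 4/7| < ε.
Combining over a common denominator, (3w - 1)/(w + 8) + 4/7 = [(3w - 1)·7 − (-4)·(w + 8)] / [7·(w + 8)] = 25(w + 1) / (7(w + 8)).
So |(3w - 1)/(w + 8) + 4/7| = 25|w + 1| / (7·|w + 8|).
Require δ ≤ 7/2, so |w + 8| ≥ |7| − |w + 1| > 7 − 7/2 = 7/2.
Hence |(3w - 1)/(w + 8) + 4/7| < 25|w + 1|/(7·(7/2)) = (50/49)|w + 1|, which is < ε once |w + 1| < (49/50)ε.
Take δ = min(7/2, (49/50)ε). Then 0 < |w + 1| < δ forces both bounds, so |(3w - 1)/(w + 8) + 4/7| < ε.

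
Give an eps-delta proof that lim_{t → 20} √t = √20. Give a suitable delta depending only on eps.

delta = min(20, √20·eps)

Fix eps > 0. We want delta > 0 such that 0 < |t − 20| < delta implies |√t − √20| < eps.
Multiplying by the conjugate, |√t − √20| = |t − 20|/(√t + √20).
Restrict delta ≤ 20 so that |t − 20| < 20 forces t > 0, and then √t + √20 > √20.
Hence |√t − √20| < |t − 20|/√20, which is < eps once |t − 20| < √20·eps.
Take delta = min(20, √20·eps). If 0 < |t − 20| < delta then t > 0 and |√t − √20| < |t − 20|/√20 < eps.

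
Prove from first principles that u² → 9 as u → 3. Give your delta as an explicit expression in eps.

Let eps > 0. We seek delta > 0 with 0 < |u − 3| < delta ⇒ |u² − 9| < eps.
Factor: u² − 9 = (u − 3)(u + 3), so |u² − 9| = |u − 3|·|u + 3|.
Impose delta ≤ 1 so that |u| < 4; then |u + 3| ≤ 7.
Hence |u² − 9| ≤ 7|u − 3|, which is < eps once |u − 3| < eps/7.
Take delta = min(1, eps/7). If 0 < |u − 3| < delta then both bounds hold and |u² − 9| ≤ 7|u − 3| < 7·(eps/7) = eps.

delta = min(1, eps/7)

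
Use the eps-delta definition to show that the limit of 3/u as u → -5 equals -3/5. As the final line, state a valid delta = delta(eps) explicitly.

Suppose eps > 0. We seek delta > 0 such that 0 < |u + 5| < delta implies |3/u + 3/5| < eps.
|3/u + 3/5| = 3·|-5 − u|/(5·|u|) = 3|u + 5|/(5|u|).
Require delta ≤ 5/2 so that |u| > 5 − 5/2 = 5/2, hence 5|u| > 25/2.
Then |3/u + 3/5| < 3|u + 5|/(25/2), which is < eps when |u + 5| < (25/6)eps.
Take delta = min(5/2, (25/6)eps). Then 0 < |u + 5| < delta gives both |u + 5| < 5/2 and |u + 5| < (25/6)eps, so |3/u + 3/5| < eps.

delta = min(5/2, (25/6)eps)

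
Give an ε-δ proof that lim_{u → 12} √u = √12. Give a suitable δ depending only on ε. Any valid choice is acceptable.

Let ε > 0. We want δ > 0 such that 0 < |u − 12| < δ implies |√u − √12| < ε.
Rationalise: √u − √12 = (u − 12)/(√u + √12), so |√u − √12| = |u − 12|/(√u + √12).
Restrict δ ≤ 12 so that |u − 12| < 12 forces u > 0, and then √u + √12 > √12.
Hence |√u − √12| < |u − 12|/√12, which is < ε once |u − 12| < √12·ε.
Take δ = min(12, √12·ε). If 0 < |u − 12| < δ then u > 0 and |√u − √12| < |u − 12|/√12 < ε.

δ = min(12, √12·ε)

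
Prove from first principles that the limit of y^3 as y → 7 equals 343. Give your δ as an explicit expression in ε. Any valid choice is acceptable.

δ = min(1, ε/169)

Suppose ε > 0. We seek δ > 0 with 0 < |y − 7| < δ ⇒ |y^3 − 343| < ε.
Factor: y^3 − 343 = (y − 7)(y^2 + 7y + 49), so |y^3 − 343| = |y − 7|·|y^2 + 7y + 49|.
Impose δ ≤ 1 so that |y| < 8; then |y^2 + 7y + 49| ≤ 169.
Hence |y^3 − 343| ≤ 169|y − 7|, which is < ε once |y − 7| < ε/169.
Take δ = min(1, ε/169). If 0 < |y − 7| < δ then both bounds hold and |y^3 − 343| ≤ 169|y − 7| < 169·(ε/169) = ε.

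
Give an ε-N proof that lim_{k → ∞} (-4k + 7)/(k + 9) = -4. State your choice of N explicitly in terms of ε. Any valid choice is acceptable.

N = 43/ε

Fix ε > 0. For k ≥ 1, |(-4k + 7)/(k + 9) + 4| = |43|/((k + 9)) = 43/((k + 9)).
Since k + 9 ≥ k for k ≥ 1, this is ≤ 43/(k) = 43/k.
So |(-4k + 7)/(k + 9) + 4| < ε whenever k > 43/ε.
Take N = 43/ε. If k > N then |(-4k + 7)/(k + 9) + 4| ≤ 43/k < ε.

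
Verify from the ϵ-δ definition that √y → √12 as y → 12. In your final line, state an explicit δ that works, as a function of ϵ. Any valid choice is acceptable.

Suppose ϵ > 0. We want δ > 0 such that 0 < |y − 12| < δ implies |√y − √12| < ϵ.
Rationalise: √y − √12 = (y − 12)/(√y + √12), so |√y − √12| = |y − 12|/(√y + √12).
Restrict δ ≤ 12 so that |y − 12| < 12 forces y > 0, and then √y + √12 > √12.
Hence |√y − √12| < |y − 12|/√12, which is < ϵ once |y − 12| < √12·ϵ.
Take δ = min(12, √12·ϵ). If 0 < |y − 12| < δ then y > 0 and |√y − √12| < |y − 12|/√12 < ϵ.

δ = min(12, √12·ϵ)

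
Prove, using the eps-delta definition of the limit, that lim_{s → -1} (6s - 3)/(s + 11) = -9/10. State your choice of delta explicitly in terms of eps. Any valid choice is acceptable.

delta = min(5, (50/69)eps)

Let eps > 0. We want delta > 0 with 0 < |s + 1| < delta ⇒ |(6s - 3)/(s + 11) + 9/10| < eps.
Combining over a common denominator, (6s - 3)/(s + 11) + 9/10 = [(6s - 3)·10 − (-9)·(s + 11)] / [10·(s + 11)] = 69(s + 1) / (10(s + 11)).
So |(6s - 3)/(s + 11) + 9/10| = 69|s + 1| / (10·|s + 11|).
Require delta ≤ 5, so |s + 11| ≥ |10| − |s + 1| > 10 − 5 = 5.
Hence |(6s - 3)/(s + 11) + 9/10| < 69|s + 1|/(10·5) = (69/50)|s + 1|, which is < eps once |s + 1| < (50/69)eps.
Take delta = min(5, (50/69)eps). Then 0 < |s + 1| < delta forces both bounds, so |(6s - 3)/(s + 11) + 9/10| < eps.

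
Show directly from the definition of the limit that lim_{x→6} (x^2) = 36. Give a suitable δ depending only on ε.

Let ε > 0 be given. We seek δ > 0 with 0 < |x − 6| < δ ⇒ |x^2 − 36| < ε.
Factor: x^2 − 36 = (x − 6)(x + 6), so |x^2 − 36| = |x − 6|·|x + 6|.
Restrict δ ≤ 1. Then |x − 6| < 1 gives |x| < 7, so by the triangle inequality |x + 6| ≤ 7 + 6 = 13.
Hence |x^2 − 36| ≤ 13|x − 6|, which is < ε once |x − 6| < ε/13.
Take δ = min(1, ε/13). If 0 < |x − 6| < δ then both bounds hold and |x^2 − 36| ≤ 13|x − 6| < 13·(ε/13) = ε.

δ = min(1, ε/13)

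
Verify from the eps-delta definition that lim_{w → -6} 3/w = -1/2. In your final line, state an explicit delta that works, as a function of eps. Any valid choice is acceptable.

Suppose eps > 0. We seek delta > 0 such that 0 < |w + 6| < delta implies |3/w + 1/2| < eps.
|3/w + 1/2| = 3·|-6 − w|/(6·|w|) = 3|w + 6|/(6|w|).
Restrict delta ≤ 3. Then |w + 6| < 3 gives |w| > 3, so 6|w| > 18.
Then |3/w + 1/2| < 3|w + 6|/18, which is < eps when |w + 6| < 6eps.
Take delta = min(3, 6eps). Then 0 < |w + 6| < delta gives both |w + 6| < 3 and |w + 6| < 6eps, so |3/w + 1/2| < eps.

delta = min(3, 6eps)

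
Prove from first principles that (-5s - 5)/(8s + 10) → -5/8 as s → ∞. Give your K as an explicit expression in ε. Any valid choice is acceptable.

K = (5/32)/ε

Let ε > 0. We seek K > 0 such that s > K implies |(-5s - 5)/(8s + 10) + 5/8| < ε.
(-5s - 5)/(8s + 10) + 5/8 = (8(-5s - 5) − (-5)(8s + 10)) / (8(8s + 10)) = 10/(8(8s + 10)).
For s > 0 we have 8s + 10 > 8s, so |(-5s - 5)/(8s + 10) + 5/8| = 10/(8(8s + 10)) < 10/(8·8s) = (5/32)/s.
Thus |(-5s - 5)/(8s + 10) + 5/8| < ε whenever s > (5/32)/ε.
Take K = (5/32)/ε. If s > K then |(-5s - 5)/(8s + 10) + 5/8| < (5/32)/s < ε.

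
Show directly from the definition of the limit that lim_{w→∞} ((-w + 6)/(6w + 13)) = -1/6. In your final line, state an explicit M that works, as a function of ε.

M = (49/36)/ε

Let ε > 0. We seek M > 0 such that w > M implies |(-w + 6)/(6w + 13) + 1/6| < ε.
(-w + 6)/(6w + 13) + 1/6 = (6(-w + 6) − (-1)(6w + 13)) / (6(6w + 13)) = 49/(6(6w + 13)).
For w > 0 we have 6w + 13 > 6w, so |(-w + 6)/(6w + 13) + 1/6| = 49/(6(6w + 13)) < 49/(6·6w) = (49/36)/w.
Thus |(-w + 6)/(6w + 13) + 1/6| < ε whenever w > (49/36)/ε.
Take M = (49/36)/ε. If w > M then |(-w + 6)/(6w + 13) + 1/6| < (49/36)/w < ε.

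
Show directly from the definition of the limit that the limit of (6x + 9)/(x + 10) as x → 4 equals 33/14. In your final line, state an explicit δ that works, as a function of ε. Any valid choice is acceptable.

Let ε > 0. We want δ > 0 with 0 < |x − 4| < δ ⇒ |(6x + 9)/(x + 10) − (33/14)| < ε.
Combining over a common denominator, (6x + 9)/(x + 10) − (33/14) = [(6x + 9)·14 − 33·(x + 10)] / [14·(x + 10)] = 51(x − 4) / (14(x + 10)).
So |(6x + 9)/(x + 10) − (33/14)| = 51|x − 4| / (14·|x + 10|).
Restrict δ ≤ 7. Then |x − 4| < 7 gives |x + 10| = |(x − 4) + 14| ≥ 14 − 7 = 7.
Hence |(6x + 9)/(x + 10) − (33/14)| < 51|x − 4|/(14·7) = (51/98)|x − 4|, which is < ε once |x − 4| < (98/51)ε.
Take δ = min(7, (98/51)ε). Then 0 < |x − 4| < δ forces both bounds, so |(6x + 9)/(x + 10) − (33/14)| < ε.

δ = min(7, (98/51)ε)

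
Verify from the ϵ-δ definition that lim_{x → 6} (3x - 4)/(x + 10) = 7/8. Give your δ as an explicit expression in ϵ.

δ = min(8, (64/17)ϵ)

Let ϵ > 0 be given. We want δ > 0 with 0 < |x − 6| < δ ⇒ |(3x - 4)/(x + 10) − (7/8)| < ϵ.
Combining over a common denominator, (3x - 4)/(x + 10) − (7/8) = [(3x - 4)·16 − 14·(x + 10)] / [16·(x + 10)] = 34(x − 6) / (16(x + 10)).
So |(3x - 4)/(x + 10) − (7/8)| = 34|x − 6| / (16·|x + 10|).
Restrict δ ≤ 8. Then |x − 6| < 8 gives |x + 10| = |(x − 6) + 16| ≥ 16 − 8 = 8.
Hence |(3x - 4)/(x + 10) − (7/8)| < 34|x − 6|/(16·8) = (17/64)|x − 6|, which is < ϵ once |x − 6| < (64/17)ϵ.
Take δ = min(8, (64/17)ϵ). Then 0 < |x − 6| < δ forces both bounds, so |(3x - 4)/(x + 10) − (7/8)| < ϵ.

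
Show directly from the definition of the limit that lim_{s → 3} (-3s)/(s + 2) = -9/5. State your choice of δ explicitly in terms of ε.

δ = min(5/2, (25/12)ε)

Let ε > 0 be given. We want δ > 0 with 0 < |s − 3| < δ ⇒ |(-3s)/(s + 2) + 9/5| < ε.
Combining over a common denominator, (-3s)/(s + 2) + 9/5 = [(-3s)·5 − (-9)·(s + 2)] / [5·(s + 2)] = -6(s − 3) / (5(s + 2)).
So |(-3s)/(s + 2) + 9/5| = 6|s − 3| / (5·|s + 2|).
Require δ ≤ 5/2, so |s + 2| ≥ |5| − |s − 3| > 5 − 5/2 = 5/2.
Hence |(-3s)/(s + 2) + 9/5| < 6|s − 3|/(5·(5/2)) = (12/25)|s − 3|, which is < ε once |s − 3| < (25/12)ε.
Take δ = min(5/2, (25/12)ε). Then 0 < |s − 3| < δ forces both bounds, so |(-3s)/(s + 2) + 9/5| < ε.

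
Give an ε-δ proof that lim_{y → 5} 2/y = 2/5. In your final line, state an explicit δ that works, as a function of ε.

δ = min(5/2, (25/4)ε)

Suppose ε > 0. We seek δ > 0 such that 0 < |y − 5| < δ implies |2/y − (2/5)| < ε.
|2/y − (2/5)| = 2·|5 − y|/(5·|y|) = 2|y − 5|/(5|y|).
Restrict δ ≤ 5/2. Then |y − 5| < 5/2 gives |y| > 5/2, so 5|y| > 25/2.
Then |2/y − (2/5)| < 2|y − 5|/(25/2), which is < ε when |y − 5| < (25/4)ε.
Take δ = min(5/2, (25/4)ε). Then 0 < |y − 5| < δ gives both |y − 5| < 5/2 and |y − 5| < (25/4)ε, so |2/y − (2/5)| < ε.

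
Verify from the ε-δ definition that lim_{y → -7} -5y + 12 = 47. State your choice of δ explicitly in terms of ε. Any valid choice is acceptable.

δ = ε/5

Suppose ε > 0. We need δ > 0 so that 0 < |y + 7| < δ implies |(-5y + 12) − 47| < ε.
Since (-5y + 12) − 47 = -5(y + 7), we have |(-5y + 12) − 47| = 5|y + 7|.
So 5|y + 7| < ε exactly when |y + 7| < ε/5.
Choosing δ = ε/5 gives |(-5y + 12) − 47| = 5|y + 7| < ε whenever |y + 7| < δ.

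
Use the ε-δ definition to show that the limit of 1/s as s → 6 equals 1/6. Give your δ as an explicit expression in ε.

Suppose ε > 0. We seek δ > 0 such that 0 < |s − 6| < δ implies |1/s − (1/6)| < ε.
|1/s − (1/6)| = |6 − s|/(6·|s|) = |s − 6|/(6|s|).
Restrict δ ≤ 3. Then |s − 6| < 3 gives |s| > 3, so 6|s| > 18.
Then |1/s − (1/6)| < |s − 6|/18, which is < ε when |s − 6| < 18ε.
Take δ = min(3, 18ε). Then 0 < |s − 6| < δ gives both |s − 6| < 3 and |s − 6| < 18ε, so |1/s − (1/6)| < ε.

δ = min(3, 18ε)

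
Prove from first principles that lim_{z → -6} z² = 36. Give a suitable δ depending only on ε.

Fix ε > 0. We seek δ > 0 with 0 < |z + 6| < δ ⇒ |z² − 36| < ε.
Factor: z² − 36 = (z + 6)(z - 6), so |z² − 36| = |z + 6|·|z - 6|.
Restrict δ ≤ 1. Then |z + 6| < 1 gives |z| < 7, so by the triangle inequality |z - 6| ≤ 7 + 6 = 13.
Hence |z² − 36| ≤ 13|z + 6|, which is < ε once |z + 6| < ε/13.
Take δ = min(1, ε/13). If 0 < |z + 6| < δ then both bounds hold and |z² − 36| ≤ 13|z + 6| < 13·(ε/13) = ε.

δ = min(1, ε/13)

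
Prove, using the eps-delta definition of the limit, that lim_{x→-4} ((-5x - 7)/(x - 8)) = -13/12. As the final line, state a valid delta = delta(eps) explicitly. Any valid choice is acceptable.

Let eps > 0 be given. We want delta > 0 with 0 < |x + 4| < delta ⇒ |(-5x - 7)/(x - 8) + 13/12| < eps.
Combining over a common denominator, (-5x - 7)/(x - 8) + 13/12 = [(-5x - 7)·(-12) − 13·(x - 8)] / [(-12)·(x - 8)] = 47(x + 4) / ((-12)(x - 8)).
So |(-5x - 7)/(x - 8) + 13/12| = 47|x + 4| / (12·|x − 8|).
Restrict delta ≤ 6. Then |x + 4| < 6 gives |x − 8| = |(x + 4) + (-12)| ≥ 12 − 6 = 6.
Hence |(-5x - 7)/(x - 8) + 13/12| < 47|x + 4|/(12·6) = (47/72)|x + 4|, which is < eps once |x + 4| < (72/47)eps.
Take delta = min(6, (72/47)eps). Then 0 < |x + 4| < delta forces both bounds, so |(-5x - 7)/(x - 8) + 13/12| < eps.

delta = min(6, (72/47)eps)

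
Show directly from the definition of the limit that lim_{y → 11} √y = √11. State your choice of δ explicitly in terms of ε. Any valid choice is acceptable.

Let ε > 0 be given. We want δ > 0 such that 0 < |y − 11| < δ implies |√y − √11| < ε.
Rationalise: √y − √11 = (y − 11)/(√y + √11), so |√y − √11| = |y − 11|/(√y + √11).
Restrict δ ≤ 11 so that |y − 11| < 11 forces y > 0, and then √y + √11 > √11.
Hence |√y − √11| < |y − 11|/√11, which is < ε once |y − 11| < √11·ε.
Take δ = min(11, √11·ε). If 0 < |y − 11| < δ then y > 0 and |√y − √11| < |y − 11|/√11 < ε.

δ = min(11, √11·ε)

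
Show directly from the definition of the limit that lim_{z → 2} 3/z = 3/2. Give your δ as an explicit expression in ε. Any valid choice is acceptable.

Let ε > 0 be given. We seek δ > 0 such that 0 < |z − 2| < δ implies |3/z − (3/2)| < ε.
|3/z − (3/2)| = 3·|2 − z|/(2·|z|) = 3|z − 2|/(2|z|).
Restrict δ ≤ 1. Then |z − 2| < 1 gives |z| > 1, so 2|z| > 2.
Then |3/z − (3/2)| < 3|z − 2|/2, which is < ε when |z − 2| < (2/3)ε.
Take δ = min(1, (2/3)ε). Then 0 < |z − 2| < δ gives both |z − 2| < 1 and |z − 2| < (2/3)ε, so |3/z − (3/2)| < ε.

δ = min(1, (2/3)ε)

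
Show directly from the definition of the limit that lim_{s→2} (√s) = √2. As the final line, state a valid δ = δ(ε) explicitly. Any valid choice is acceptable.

Let ε > 0. We want δ > 0 such that 0 < |s − 2| < δ implies |√s − √2| < ε.
Multiplying by the conjugate, |√s − √2| = |s − 2|/(√s + √2).
Restrict δ ≤ 2 so that |s − 2| < 2 forces s > 0, and then √s + √2 > √2.
Hence |√s − √2| < |s − 2|/√2, which is < ε once |s − 2| < √2·ε.
Take δ = min(2, √2·ε). If 0 < |s − 2| < δ then s > 0 and |√s − √2| < |s − 2|/√2 < ε.

δ = min(2, √2·ε)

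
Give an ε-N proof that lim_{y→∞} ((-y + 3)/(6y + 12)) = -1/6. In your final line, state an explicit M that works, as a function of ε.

Suppose ε > 0. We seek M > 0 such that y > M implies |(-y + 3)/(6y + 12) + 1/6| < ε.
(-y + 3)/(6y + 12) + 1/6 = (6(-y + 3) − (-1)(6y + 12)) / (6(6y + 12)) = 30/(6(6y + 12)).
For y > 0 we have 6y + 12 > 6y, so |(-y + 3)/(6y + 12) + 1/6| = 30/(6(6y + 12)) < 30/(6·6y) = (5/6)/y.
Thus |(-y + 3)/(6y + 12) + 1/6| < ε whenever y > (5/6)/ε.
Take M = (5/6)/ε. If y > M then |(-y + 3)/(6y + 12) + 1/6| < (5/6)/y < ε.

M = (5/6)/ε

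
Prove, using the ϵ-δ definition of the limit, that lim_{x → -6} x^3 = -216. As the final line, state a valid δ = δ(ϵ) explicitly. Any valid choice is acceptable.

δ = min(2, ϵ/148)

Let ϵ > 0. We seek δ > 0 with 0 < |x + 6| < δ ⇒ |x^3 + 216| < ϵ.
Factor: x^3 + 216 = (x + 6)(x^2 - 6x + 36), so |x^3 + 216| = |x + 6|·|x^2 - 6x + 36|.
Impose δ ≤ 2 so that |x| < 8; then |x^2 - 6x + 36| ≤ 148.
Hence |x^3 + 216| ≤ 148|x + 6|, which is < ϵ once |x + 6| < ϵ/148.
Take δ = min(2, ϵ/148). If 0 < |x + 6| < δ then both bounds hold and |x^3 + 216| ≤ 148|x + 6| < 148·(ϵ/148) = ϵ.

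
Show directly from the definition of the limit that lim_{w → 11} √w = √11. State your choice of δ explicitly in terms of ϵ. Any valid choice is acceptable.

Let ϵ > 0 be given. We want δ > 0 such that 0 < |w − 11| < δ implies |√w − √11| < ϵ.
Rationalise: √w − √11 = (w − 11)/(√w + √11), so |√w − √11| = |w − 11|/(√w + √11).
Restrict δ ≤ 11 so that |w − 11| < 11 forces w > 0, and then √w + √11 > √11.
Hence |√w − √11| < |w − 11|/√11, which is < ϵ once |w − 11| < √11·ϵ.
Take δ = min(11, √11·ϵ). If 0 < |w − 11| < δ then w > 0 and |√w − √11| < |w − 11|/√11 < ϵ.

δ = min(11, √11·ϵ)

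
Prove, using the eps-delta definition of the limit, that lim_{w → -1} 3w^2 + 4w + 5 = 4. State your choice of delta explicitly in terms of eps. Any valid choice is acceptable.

Let eps > 0 be given. We want delta > 0 such that 0 < |w + 1| < delta implies |(3w^2 + 4w + 5) − 4| < eps.
(3w^2 + 4w + 5) − 4 = 3w^2 + 4w + 1 = (w + 1)(3w + 1).
So |(3w^2 + 4w + 5) − 4| = |w + 1|·|3w + 1|.
Require delta ≤ 1. Then |w + 1| < 1 gives |w| < 2, and by the triangle inequality |3w + 1| ≤ 3·2 + 1 = 7.
Hence |(3w^2 + 4w + 5) − 4| ≤ 7|w + 1| < eps provided |w + 1| < eps/7.
Choosing delta = min(1, eps/7) ensures both conditions, hence |(3w^2 + 4w + 5) − 4| < eps.

delta = min(1, eps/7)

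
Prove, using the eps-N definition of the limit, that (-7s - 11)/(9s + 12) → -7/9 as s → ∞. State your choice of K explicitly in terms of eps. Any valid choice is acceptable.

K = (5/27)/eps

Fix eps > 0. We seek K > 0 such that s > K implies |(-7s - 11)/(9s + 12) + 7/9| < eps.
(-7s - 11)/(9s + 12) + 7/9 = (9(-7s - 11) − (-7)(9s + 12)) / (9(9s + 12)) = -15/(9(9s + 12)).
For s > 0 we have 9s + 12 > 9s, so |(-7s - 11)/(9s + 12) + 7/9| = 15/(9(9s + 12)) < 15/(9·9s) = (5/27)/s.
Thus |(-7s - 11)/(9s + 12) + 7/9| < eps whenever s > (5/27)/eps.
Take K = (5/27)/eps. If s > K then |(-7s - 11)/(9s + 12) + 7/9| < (5/27)/s < eps.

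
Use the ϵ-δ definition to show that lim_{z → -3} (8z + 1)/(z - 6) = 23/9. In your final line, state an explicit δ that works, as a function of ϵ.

Let ϵ > 0 be given. We want δ > 0 with 0 < |z + 3| < δ ⇒ |(8z + 1)/(z - 6) − (23/9)| < ϵ.
Combining over a common denominator, (8z + 1)/(z - 6) − (23/9) = [(8z + 1)·(-9) − (-23)·(z - 6)] / [(-9)·(z - 6)] = -49(z + 3) / ((-9)(z - 6)).
So |(8z + 1)/(z - 6) − (23/9)| = 49|z + 3| / (9·|z − 6|).
Restrict δ ≤ 9/2. Then |z + 3| < 9/2 gives |z − 6| = |(z + 3) + (-9)| ≥ 9 − 9/2 = 9/2.
Hence |(8z + 1)/(z - 6) − (23/9)| < 49|z + 3|/(9·(9/2)) = (98/81)|z + 3|, which is < ϵ once |z + 3| < (81/98)ϵ.
Take δ = min(9/2, (81/98)ϵ). Then 0 < |z + 3| < δ forces both bounds, so |(8z + 1)/(z - 6) − (23/9)| < ϵ.

δ = min(9/2, (81/98)ϵ)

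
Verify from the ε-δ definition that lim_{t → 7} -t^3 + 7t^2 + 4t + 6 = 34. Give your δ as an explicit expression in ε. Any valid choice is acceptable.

δ = min(1, ε/68)

Let ε > 0. We want δ > 0 such that 0 < |t − 7| < δ implies |(-t^3 + 7t^2 + 4t + 6) − 34| < ε.
(-t^3 + 7t^2 + 4t + 6) − 34 = -t^3 + 7t^2 + 4t - 28 = (t − 7)(-t^2 + 4).
So |(-t^3 + 7t^2 + 4t + 6) − 34| = |t − 7|·|-t^2 + 4|.
Require δ ≤ 1. Then |t − 7| < 1 gives |t| < 8, and by the triangle inequality |-t^2 + 4| ≤ 8^2 + 4 = 68.
Hence |(-t^3 + 7t^2 + 4t + 6) − 34| ≤ 68|t − 7| < ε provided |t − 7| < ε/68.
Choosing δ = min(1, ε/68) ensures both conditions, hence |(-t^3 + 7t^2 + 4t + 6) − 34| < ε.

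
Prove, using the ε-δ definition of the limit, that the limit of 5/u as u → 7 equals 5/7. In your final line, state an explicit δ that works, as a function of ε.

δ = min(7/2, (49/10)ε)

Fix ε > 0. We seek δ > 0 such that 0 < |u − 7| < δ implies |5/u − (5/7)| < ε.
|5/u − (5/7)| = 5·|7 − u|/(7·|u|) = 5|u − 7|/(7|u|).
Require δ ≤ 7/2 so that |u| > 7 − 7/2 = 7/2, hence 7|u| > 49/2.
Then |5/u − (5/7)| < 5|u − 7|/(49/2), which is < ε when |u − 7| < (49/10)ε.
Take δ = min(7/2, (49/10)ε). Then 0 < |u − 7| < δ gives both |u − 7| < 7/2 and |u − 7| < (49/10)ε, so |5/u − (5/7)| < ε.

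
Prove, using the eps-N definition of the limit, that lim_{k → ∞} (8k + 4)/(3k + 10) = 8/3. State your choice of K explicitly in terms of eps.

Fix eps > 0. For k ≥ 1, |(8k + 4)/(3k + 10) − (8/3)| = |-68|/(3(3k + 10)) = 68/(3(3k + 10)).
Since 3k + 10 ≥ 3k for k ≥ 1, this is ≤ 68/(3·3k) = (68/9)/k.
So |(8k + 4)/(3k + 10) − (8/3)| < eps whenever k > (68/9)/eps.
Take K = (68/9)/eps. If k > K then |(8k + 4)/(3k + 10) − (8/3)| ≤ (68/9)/k < eps.

K = (68/9)/eps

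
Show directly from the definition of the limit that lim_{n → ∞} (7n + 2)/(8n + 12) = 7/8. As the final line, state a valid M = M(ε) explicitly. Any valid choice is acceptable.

Let ε > 0 be given. For n ≥ 1, |(7n + 2)/(8n + 12) − (7/8)| = |-68|/(8(8n + 12)) = 68/(8(8n + 12)).
Since 8n + 12 ≥ 8n for n ≥ 1, this is ≤ 68/(8·8n) = (17/16)/n.
So |(7n + 2)/(8n + 12) − (7/8)| < ε whenever n > (17/16)/ε.
Take M = (17/16)/ε. If n > M then |(7n + 2)/(8n + 12) − (7/8)| ≤ (17/16)/n < ε.

M = (17/16)/ε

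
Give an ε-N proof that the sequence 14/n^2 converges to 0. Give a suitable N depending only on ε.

N = (14/ε)^{1/2}

Let ε > 0. For n ≥ 1, |14/n^2 − 0| = 14/n^2.
14/n^2 < ε ⇔ n^2 > 14/ε ⇔ n > (14/ε)^{1/2}.
Take N = (14/ε)^{1/2}. Then n > N implies 14/n^2 < ε.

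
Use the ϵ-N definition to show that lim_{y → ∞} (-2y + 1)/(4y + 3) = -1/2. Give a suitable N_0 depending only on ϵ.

N_0 = (5/8)/ϵ

Fix ϵ > 0. We seek N_0 > 0 such that y > N_0 implies |(-2y + 1)/(4y + 3) + 1/2| < ϵ.
(-2y + 1)/(4y + 3) + 1/2 = (4(-2y + 1) − (-2)(4y + 3)) / (4(4y + 3)) = 10/(4(4y + 3)).
For y > 0 we have 4y + 3 > 4y, so |(-2y + 1)/(4y + 3) + 1/2| = 10/(4(4y + 3)) < 10/(4·4y) = (5/8)/y.
Thus |(-2y + 1)/(4y + 3) + 1/2| < ϵ whenever y > (5/8)/ϵ.
Take N_0 = (5/8)/ϵ. If y > N_0 then |(-2y + 1)/(4y + 3) + 1/2| < (5/8)/y < ϵ.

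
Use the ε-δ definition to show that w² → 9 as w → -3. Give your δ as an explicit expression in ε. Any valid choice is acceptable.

Let ε > 0 be given. We seek δ > 0 with 0 < |w + 3| < δ ⇒ |w² − 9| < ε.
Factor: w² − 9 = (w + 3)(w - 3), so |w² − 9| = |w + 3|·|w - 3|.
Impose δ ≤ 2 so that |w| < 5; then |w - 3| ≤ 8.
Hence |w² − 9| ≤ 8|w + 3|, which is < ε once |w + 3| < ε/8.
Take δ = min(2, ε/8). If 0 < |w + 3| < δ then both bounds hold and |w² − 9| ≤ 8|w + 3| < 8·(ε/8) = ε.

δ = min(2, ε/8)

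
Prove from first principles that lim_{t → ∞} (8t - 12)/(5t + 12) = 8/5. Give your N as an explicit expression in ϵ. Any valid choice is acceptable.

N = (156/25)/ϵ

Let ϵ > 0 be given. We seek N > 0 such that t > N implies |(8t - 12)/(5t + 12) − (8/5)| < ϵ.
(8t - 12)/(5t + 12) − (8/5) = (5(8t - 12) − 8(5t + 12)) / (5(5t + 12)) = -156/(5(5t + 12)).
For t > 0 we have 5t + 12 > 5t, so |(8t - 12)/(5t + 12) − (8/5)| = 156/(5(5t + 12)) < 156/(5·5t) = (156/25)/t.
Thus |(8t - 12)/(5t + 12) − (8/5)| < ϵ whenever t > (156/25)/ϵ.
Take N = (156/25)/ϵ. If t > N then |(8t - 12)/(5t + 12) − (8/5)| < (156/25)/t < ϵ.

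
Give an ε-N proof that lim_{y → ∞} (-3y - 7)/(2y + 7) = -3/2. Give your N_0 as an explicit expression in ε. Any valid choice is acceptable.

N_0 = (7/4)/ε

Suppose ε > 0. We seek N_0 > 0 such that y > N_0 implies |(-3y - 7)/(2y + 7) + 3/2| < ε.
(-3y - 7)/(2y + 7) + 3/2 = (2(-3y - 7) − (-3)(2y + 7)) / (2(2y + 7)) = 7/(2(2y + 7)).
For y > 0 we have 2y + 7 > 2y, so |(-3y - 7)/(2y + 7) + 3/2| = 7/(2(2y + 7)) < 7/(2·2y) = (7/4)/y.
Thus |(-3y - 7)/(2y + 7) + 3/2| < ε whenever y > (7/4)/ε.
Take N_0 = (7/4)/ε. If y > N_0 then |(-3y - 7)/(2y + 7) + 3/2| < (7/4)/y < ε.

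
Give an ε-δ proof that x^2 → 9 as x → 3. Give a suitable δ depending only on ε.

Fix ε > 0. We seek δ > 0 with 0 < |x − 3| < δ ⇒ |x^2 − 9| < ε.
Factor: x^2 − 9 = (x − 3)(x + 3), so |x^2 − 9| = |x − 3|·|x + 3|.
Restrict δ ≤ 1. Then |x − 3| < 1 gives |x| < 4, so by the triangle inequality |x + 3| ≤ 4 + 3 = 7.
Hence |x^2 − 9| ≤ 7|x − 3|, which is < ε once |x − 3| < ε/7.
Take δ = min(1, ε/7). If 0 < |x − 3| < δ then both bounds hold and |x^2 − 9| ≤ 7|x − 3| < 7·(ε/7) = ε.

δ = min(1, ε/7)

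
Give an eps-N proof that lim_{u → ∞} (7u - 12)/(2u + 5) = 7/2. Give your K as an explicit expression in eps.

Let eps > 0. We seek K > 0 such that u > K implies |(7u - 12)/(2u + 5) − (7/2)| < eps.
(7u - 12)/(2u + 5) − (7/2) = (2(7u - 12) − 7(2u + 5)) / (2(2u + 5)) = -59/(2(2u + 5)).
For u > 0 we have 2u + 5 > 2u, so |(7u - 12)/(2u + 5) − (7/2)| = 59/(2(2u + 5)) < 59/(2·2u) = (59/4)/u.
Thus |(7u - 12)/(2u + 5) − (7/2)| < eps whenever u > (59/4)/eps.
Take K = (59/4)/eps. If u > K then |(7u - 12)/(2u + 5) − (7/2)| < (59/4)/u < eps.

K = (59/4)/eps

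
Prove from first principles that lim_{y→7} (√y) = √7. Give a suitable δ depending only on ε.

δ = min(7, √7·ε)

Suppose ε > 0. We want δ > 0 such that 0 < |y − 7| < δ implies |√y − √7| < ε.
Multiplying by the conjugate, |√y − √7| = |y − 7|/(√y + √7).
Restrict δ ≤ 7 so that |y − 7| < 7 forces y > 0, and then √y + √7 > √7.
Hence |√y − √7| < |y − 7|/√7, which is < ε once |y − 7| < √7·ε.
Take δ = min(7, √7·ε). If 0 < |y − 7| < δ then y > 0 and |√y − √7| < |y − 7|/√7 < ε.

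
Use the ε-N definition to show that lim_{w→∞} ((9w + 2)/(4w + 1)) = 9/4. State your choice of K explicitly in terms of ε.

K = (1/16)/ε

Fix ε > 0. We seek K > 0 such that w > K implies |(9w + 2)/(4w + 1) − (9/4)| < ε.
(9w + 2)/(4w + 1) − (9/4) = (4(9w + 2) − 9(4w + 1)) / (4(4w + 1)) = -1/(4(4w + 1)).
For w > 0 we have 4w + 1 > 4w, so |(9w + 2)/(4w + 1) − (9/4)| = 1/(4(4w + 1)) < 1/(4·4w) = (1/16)/w.
Thus |(9w + 2)/(4w + 1) − (9/4)| < ε whenever w > (1/16)/ε.
Take K = (1/16)/ε. If w > K then |(9w + 2)/(4w + 1) − (9/4)| < (1/16)/w < ε.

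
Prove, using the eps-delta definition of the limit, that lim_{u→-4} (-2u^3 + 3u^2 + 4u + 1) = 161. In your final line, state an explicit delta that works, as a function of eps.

delta = min(2, eps/178)

Let eps > 0 be given. We want delta > 0 such that 0 < |u + 4| < delta implies |(-2u^3 + 3u^2 + 4u + 1) − 161| < eps.
(-2u^3 + 3u^2 + 4u + 1) − 161 = -2u^3 + 3u^2 + 4u - 160 = (u + 4)(-2u^2 + 11u - 40).
So |(-2u^3 + 3u^2 + 4u + 1) − 161| = |u + 4|·|-2u^2 + 11u - 40|.
Require delta ≤ 2. Then |u + 4| < 2 gives |u| < 6, and by the triangle inequality |-2u^2 + 11u - 40| ≤ 2·6^2 + 11·6 + 40 = 178.
Hence |(-2u^3 + 3u^2 + 4u + 1) − 161| ≤ 178|u + 4| < eps provided |u + 4| < eps/178.
Choosing delta = min(2, eps/178) ensures both conditions, hence |(-2u^3 + 3u^2 + 4u + 1) − 161| < eps.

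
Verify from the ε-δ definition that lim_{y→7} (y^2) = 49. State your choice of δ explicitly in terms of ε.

Let ε > 0. We seek δ > 0 with 0 < |y − 7| < δ ⇒ |y^2 − 49| < ε.
Factor: y^2 − 49 = (y − 7)(y + 7), so |y^2 − 49| = |y − 7|·|y + 7|.
Restrict δ ≤ 2. Then |y − 7| < 2 gives |y| < 9, so by the triangle inequality |y + 7| ≤ 9 + 7 = 16.
Hence |y^2 − 49| ≤ 16|y − 7|, which is < ε once |y − 7| < ε/16.
Take δ = min(2, ε/16). If 0 < |y − 7| < δ then both bounds hold and |y^2 − 49| ≤ 16|y − 7| < 16·(ε/16) = ε.

δ = min(2, ε/16)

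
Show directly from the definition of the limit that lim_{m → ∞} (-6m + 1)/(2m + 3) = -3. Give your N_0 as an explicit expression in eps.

N_0 = 5/eps

Let eps > 0. For m ≥ 1, |(-6m + 1)/(2m + 3) + 3| = |20|/(2(2m + 3)) = 20/(2(2m + 3)).
Since 2m + 3 ≥ 2m for m ≥ 1, this is ≤ 20/(2·2m) = 5/m.
So |(-6m + 1)/(2m + 3) + 3| < eps whenever m > 5/eps.
Take N_0 = 5/eps. If m > N_0 then |(-6m + 1)/(2m + 3) + 3| ≤ 5/m < eps.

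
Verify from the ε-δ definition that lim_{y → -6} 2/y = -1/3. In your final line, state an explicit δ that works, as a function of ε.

Suppose ε > 0. We seek δ > 0 such that 0 < |y + 6| < δ implies |2/y + 1/3| < ε.
|2/y + 1/3| = 2·|-6 − y|/(6·|y|) = 2|y + 6|/(6|y|).
Require δ ≤ 3 so that |y| > 6 − 3 = 3, hence 6|y| > 18.
Then |2/y + 1/3| < 2|y + 6|/18, which is < ε when |y + 6| < 9ε.
Take δ = min(3, 9ε). Then 0 < |y + 6| < δ gives both |y + 6| < 3 and |y + 6| < 9ε, so |2/y + 1/3| < ε.

δ = min(3, 9ε)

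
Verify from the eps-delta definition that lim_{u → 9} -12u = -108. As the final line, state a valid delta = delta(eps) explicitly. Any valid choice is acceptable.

Let eps > 0. We need delta > 0 so that 0 < |u − 9| < delta implies |(-12u) + 108| < eps.
Since (-12u) + 108 = -12(u − 9), we have |(-12u) + 108| = 12|u − 9|.
Thus it suffices that |u − 9| < eps/12.
Take delta = eps/12. If 0 < |u − 9| < delta then |(-12u) + 108| = 12|u − 9| < 12·(eps/12) = eps.

delta = eps/12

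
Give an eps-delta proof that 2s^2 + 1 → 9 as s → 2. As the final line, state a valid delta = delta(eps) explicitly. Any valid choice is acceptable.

Let eps > 0 be given. We want delta > 0 such that 0 < |s − 2| < delta implies |(2s^2 + 1) − 9| < eps.
(2s^2 + 1) − 9 = 2s^2 - 8 = (s − 2)(2s + 4).
So |(2s^2 + 1) − 9| = |s − 2|·|2s + 4|.
Assume first that |s − 2| < 1, so |s| < 3. Then |2s + 4| ≤ 2·3 + 4 = 10.
Hence |(2s^2 + 1) − 9| ≤ 10|s − 2| < eps provided |s − 2| < eps/10.
Choosing delta = min(1, eps/10) ensures both conditions, hence |(2s^2 + 1) − 9| < eps.

delta = min(1, eps/10)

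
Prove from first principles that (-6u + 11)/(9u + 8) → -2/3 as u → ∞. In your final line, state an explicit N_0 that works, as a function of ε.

N_0 = (49/27)/ε

Let ε > 0 be given. We seek N_0 > 0 such that u > N_0 implies |(-6u + 11)/(9u + 8) + 2/3| < ε.
(-6u + 11)/(9u + 8) + 2/3 = (9(-6u + 11) − (-6)(9u + 8)) / (9(9u + 8)) = 147/(9(9u + 8)).
For u > 0 we have 9u + 8 > 9u, so |(-6u + 11)/(9u + 8) + 2/3| = 147/(9(9u + 8)) < 147/(9·9u) = (49/27)/u.
Thus |(-6u + 11)/(9u + 8) + 2/3| < ε whenever u > (49/27)/ε.
Take N_0 = (49/27)/ε. If u > N_0 then |(-6u + 11)/(9u + 8) + 2/3| < (49/27)/u < ε.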